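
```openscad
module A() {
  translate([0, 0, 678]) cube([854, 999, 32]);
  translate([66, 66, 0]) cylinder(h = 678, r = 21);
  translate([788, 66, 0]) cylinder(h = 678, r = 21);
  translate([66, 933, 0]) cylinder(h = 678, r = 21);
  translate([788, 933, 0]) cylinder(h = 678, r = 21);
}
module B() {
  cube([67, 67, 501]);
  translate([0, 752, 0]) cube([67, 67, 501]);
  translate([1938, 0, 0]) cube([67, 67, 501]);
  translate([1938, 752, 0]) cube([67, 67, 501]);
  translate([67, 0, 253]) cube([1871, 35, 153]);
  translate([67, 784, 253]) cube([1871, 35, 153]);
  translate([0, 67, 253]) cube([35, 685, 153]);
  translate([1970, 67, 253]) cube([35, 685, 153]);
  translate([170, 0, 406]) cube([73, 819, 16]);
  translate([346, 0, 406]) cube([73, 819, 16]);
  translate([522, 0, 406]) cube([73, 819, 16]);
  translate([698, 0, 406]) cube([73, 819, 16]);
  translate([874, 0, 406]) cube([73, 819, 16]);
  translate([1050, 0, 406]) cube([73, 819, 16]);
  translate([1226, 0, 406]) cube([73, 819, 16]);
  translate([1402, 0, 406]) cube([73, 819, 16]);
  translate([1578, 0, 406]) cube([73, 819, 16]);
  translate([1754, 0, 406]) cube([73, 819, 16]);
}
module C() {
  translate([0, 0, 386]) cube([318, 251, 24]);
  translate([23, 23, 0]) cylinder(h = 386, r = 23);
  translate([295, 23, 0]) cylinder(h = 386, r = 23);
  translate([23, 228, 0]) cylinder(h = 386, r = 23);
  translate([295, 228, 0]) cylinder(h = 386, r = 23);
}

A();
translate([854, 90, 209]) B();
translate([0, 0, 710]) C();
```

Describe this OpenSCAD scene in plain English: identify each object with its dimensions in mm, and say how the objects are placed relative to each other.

A is a table with a 854×999 mm rectangular top, 32 mm thick, top surface at z = 710 mm, supported by four round legs of 42 mm diameter, each leg's bounding box inset 45 mm from the nearest pair of top edges, running from the floor.

B is a bed frame 2005 mm long (x) by 819 mm wide (y). Four 67×67 mm corner posts, 501 mm tall, at the corners of the footprint. Four rails of 35 mm thickness and 153 mm height run between adjacent posts with their undersides at z = 253 mm, their outer faces flush with the outside of the frame (the two x-running rails run between the posts' inner faces; the two y-running rails run between the posts' inner faces). 10 slats, each 73 mm wide (x) and 16 mm thick, lie across the top of the two x-running rails, running the full 819 mm width of the frame in y; the slats are evenly spaced along x between the inner faces of the end posts with equal gaps (rounded down to the nearest mm) at the −x end and between each pair — any rounding remainder accumulates at the +x end.

C is a simple wooden stool: a rectangular seat 318 mm (x) by 251 mm (y), 24 mm thick, top face at z = 410 mm, on four round legs, each 46 mm in diameter. The legs rest on z = 0, each leg's axis is inset half a diameter from the nearest pair of seat edges (so the leg's bounding box is flush with the corner).

The bed frame is beside the table with their tops flush at z = 710. The stool is on top of the table.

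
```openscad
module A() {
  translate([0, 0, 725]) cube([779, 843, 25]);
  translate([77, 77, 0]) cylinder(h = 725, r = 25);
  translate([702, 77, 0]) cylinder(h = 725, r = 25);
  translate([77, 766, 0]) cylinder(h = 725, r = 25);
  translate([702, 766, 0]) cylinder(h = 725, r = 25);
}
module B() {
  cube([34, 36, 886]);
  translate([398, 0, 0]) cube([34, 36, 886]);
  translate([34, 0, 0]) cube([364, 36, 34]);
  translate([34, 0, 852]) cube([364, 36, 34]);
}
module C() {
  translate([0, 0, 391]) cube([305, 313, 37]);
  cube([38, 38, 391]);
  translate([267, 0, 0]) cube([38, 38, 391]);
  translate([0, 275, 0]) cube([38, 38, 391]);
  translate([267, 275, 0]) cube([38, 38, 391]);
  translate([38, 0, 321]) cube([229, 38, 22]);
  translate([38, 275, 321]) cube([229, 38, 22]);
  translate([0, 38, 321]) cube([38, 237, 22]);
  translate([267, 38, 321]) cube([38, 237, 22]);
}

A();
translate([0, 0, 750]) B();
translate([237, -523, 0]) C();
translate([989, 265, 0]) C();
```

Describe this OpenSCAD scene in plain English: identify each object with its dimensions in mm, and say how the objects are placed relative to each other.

A is a table with a 779×843 mm rectangular top, 25 mm thick, top surface at z = 750 mm, supported by four round legs of 50 mm diameter, each leg's bounding box inset 52 mm from the nearest pair of top edges, running from the floor.

B is a rectangular picture frame lying in the x–z plane (depth along y). The opening is 364 mm wide (x) by 818 mm tall (z), surrounded by a border 34 mm wide on all four sides. The frame is 36 mm deep and is made of two full-height vertical stiles with two horizontal rails fitted between them.

C is a four-legged stool. The seat is 305×313 mm, 37 mm thick, top at z = 428 mm. It stands on four square legs, each 38×38 mm in cross-section, from z = 0 to the seat underside, each flush with a corner of the seat. Four stretchers, 38 mm wide and 22 mm tall, connect adjacent legs with their undersides at z = 321 mm, each running between the inner faces of the legs it joins and aligned with the legs' outer faces on the other axis.

The picture frame is on top of the table. Two stools sit around the table at the −y, +x sides.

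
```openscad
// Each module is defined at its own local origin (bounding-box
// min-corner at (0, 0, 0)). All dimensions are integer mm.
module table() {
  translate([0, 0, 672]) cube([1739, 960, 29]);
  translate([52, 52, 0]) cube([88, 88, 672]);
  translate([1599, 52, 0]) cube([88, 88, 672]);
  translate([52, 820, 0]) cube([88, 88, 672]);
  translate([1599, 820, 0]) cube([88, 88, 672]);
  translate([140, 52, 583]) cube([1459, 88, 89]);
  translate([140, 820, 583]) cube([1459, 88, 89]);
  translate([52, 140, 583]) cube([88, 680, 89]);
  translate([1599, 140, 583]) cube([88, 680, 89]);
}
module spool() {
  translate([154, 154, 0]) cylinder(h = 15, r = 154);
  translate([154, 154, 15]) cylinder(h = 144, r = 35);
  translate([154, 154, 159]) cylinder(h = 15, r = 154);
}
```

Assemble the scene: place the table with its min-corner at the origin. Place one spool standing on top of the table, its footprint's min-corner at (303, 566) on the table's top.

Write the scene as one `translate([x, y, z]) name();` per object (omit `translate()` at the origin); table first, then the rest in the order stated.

table();
translate([303, 566, 701]) spool();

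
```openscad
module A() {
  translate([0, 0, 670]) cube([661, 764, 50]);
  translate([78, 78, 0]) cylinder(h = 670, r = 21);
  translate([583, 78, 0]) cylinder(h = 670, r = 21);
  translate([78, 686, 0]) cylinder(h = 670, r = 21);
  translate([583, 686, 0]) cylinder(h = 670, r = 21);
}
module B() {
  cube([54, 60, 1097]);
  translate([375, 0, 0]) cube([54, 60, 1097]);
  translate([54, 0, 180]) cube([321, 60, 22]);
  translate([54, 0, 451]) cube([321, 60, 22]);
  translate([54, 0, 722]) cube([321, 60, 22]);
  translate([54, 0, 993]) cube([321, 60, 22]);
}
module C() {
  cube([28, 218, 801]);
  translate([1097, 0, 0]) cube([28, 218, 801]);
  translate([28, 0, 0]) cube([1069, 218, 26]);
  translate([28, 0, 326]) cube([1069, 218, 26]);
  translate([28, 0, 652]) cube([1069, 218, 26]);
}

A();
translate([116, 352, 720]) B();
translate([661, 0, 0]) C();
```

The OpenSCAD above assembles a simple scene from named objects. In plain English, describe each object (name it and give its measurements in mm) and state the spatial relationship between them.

A is a rectangular dining table. The top is 661×764×50 mm with its upper surface at z = 720 mm. It stands on four round legs of 42 mm diameter, each leg's bounding box inset 57 mm from the nearest pair of top edges, running from the floor to the underside of the top.

B is a straight ladder. Two 54×60 mm vertical rails, 1097 mm tall, stand 429 mm apart (outside-to-outside) with their front faces coplanar on the −y side. 4 rungs, each 60 mm deep and 22 mm tall, span between the inner faces of the rails, front faces flush with the rails. The lowest rung's underside is at z = 180 mm and rungs are spaced 271 mm apart (underside to underside).

C is a bookshelf 1125 mm wide overall, 218 mm deep and 801 mm tall. The two sides are 28 mm thick vertical panels. 3 horizontal shelves of 26 mm thickness span between the inner faces of the sides; the lowest shelf sits on the floor and shelves are stacked with a clear vertical gap of 300 mm between each pair.

The ladder is on top of the table, centred. The bookshelf is against the table's +x side, with their −y faces flush.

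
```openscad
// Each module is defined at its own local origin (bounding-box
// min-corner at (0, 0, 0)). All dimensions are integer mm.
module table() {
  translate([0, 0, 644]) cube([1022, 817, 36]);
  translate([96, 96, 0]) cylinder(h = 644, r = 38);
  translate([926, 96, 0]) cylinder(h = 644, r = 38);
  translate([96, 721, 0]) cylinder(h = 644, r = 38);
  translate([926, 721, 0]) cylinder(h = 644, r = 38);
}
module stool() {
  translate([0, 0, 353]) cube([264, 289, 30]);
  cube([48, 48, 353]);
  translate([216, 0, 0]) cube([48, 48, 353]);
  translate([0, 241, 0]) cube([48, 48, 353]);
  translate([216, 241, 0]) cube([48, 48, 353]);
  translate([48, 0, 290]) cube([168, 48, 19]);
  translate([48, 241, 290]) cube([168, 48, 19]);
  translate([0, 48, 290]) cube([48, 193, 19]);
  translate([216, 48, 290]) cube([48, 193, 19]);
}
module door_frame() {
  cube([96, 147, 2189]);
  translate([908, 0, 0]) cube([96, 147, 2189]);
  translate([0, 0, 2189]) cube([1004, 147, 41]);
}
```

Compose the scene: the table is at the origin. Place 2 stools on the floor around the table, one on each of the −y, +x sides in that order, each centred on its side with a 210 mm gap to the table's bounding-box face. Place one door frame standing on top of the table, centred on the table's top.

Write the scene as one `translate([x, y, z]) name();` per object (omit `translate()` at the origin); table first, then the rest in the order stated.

table();
translate([379, -499, 0]) stool();
translate([1232, 264, 0]) stool();
translate([9, 335, 680]) door_frame();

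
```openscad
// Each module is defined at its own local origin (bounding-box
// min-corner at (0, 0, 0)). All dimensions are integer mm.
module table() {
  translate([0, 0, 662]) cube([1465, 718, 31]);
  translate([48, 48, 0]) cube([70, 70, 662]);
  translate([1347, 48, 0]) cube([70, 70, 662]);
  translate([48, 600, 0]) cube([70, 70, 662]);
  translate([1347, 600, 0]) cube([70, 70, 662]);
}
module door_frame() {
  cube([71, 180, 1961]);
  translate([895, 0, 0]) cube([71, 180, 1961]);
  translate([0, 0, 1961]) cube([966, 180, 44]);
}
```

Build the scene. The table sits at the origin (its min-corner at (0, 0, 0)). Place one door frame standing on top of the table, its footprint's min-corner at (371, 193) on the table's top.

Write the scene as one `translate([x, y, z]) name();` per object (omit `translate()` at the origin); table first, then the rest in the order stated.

table();
translate([371, 193, 693]) door_frame();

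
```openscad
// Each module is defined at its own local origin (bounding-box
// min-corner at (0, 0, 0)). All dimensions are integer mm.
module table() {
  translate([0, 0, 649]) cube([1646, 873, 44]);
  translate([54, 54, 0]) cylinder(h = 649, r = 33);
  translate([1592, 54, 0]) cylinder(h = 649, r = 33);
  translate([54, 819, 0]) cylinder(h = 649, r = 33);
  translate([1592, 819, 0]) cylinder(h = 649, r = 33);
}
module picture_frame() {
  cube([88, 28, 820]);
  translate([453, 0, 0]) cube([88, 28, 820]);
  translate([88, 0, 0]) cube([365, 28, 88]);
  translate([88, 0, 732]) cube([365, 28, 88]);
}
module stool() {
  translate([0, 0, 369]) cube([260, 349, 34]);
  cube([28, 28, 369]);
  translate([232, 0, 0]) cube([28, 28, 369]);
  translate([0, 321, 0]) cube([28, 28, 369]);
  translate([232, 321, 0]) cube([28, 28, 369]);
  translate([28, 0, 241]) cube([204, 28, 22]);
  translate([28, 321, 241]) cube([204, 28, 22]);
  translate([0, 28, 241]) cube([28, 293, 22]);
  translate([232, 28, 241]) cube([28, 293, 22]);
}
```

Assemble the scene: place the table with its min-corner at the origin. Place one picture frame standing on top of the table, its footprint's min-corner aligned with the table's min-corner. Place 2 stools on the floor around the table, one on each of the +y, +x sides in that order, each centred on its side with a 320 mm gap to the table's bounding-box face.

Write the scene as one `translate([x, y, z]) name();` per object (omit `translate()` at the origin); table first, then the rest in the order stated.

table();
translate([0, 0, 693]) picture_frame();
translate([693, 1193, 0]) stool();
translate([1966, 262, 0]) stool();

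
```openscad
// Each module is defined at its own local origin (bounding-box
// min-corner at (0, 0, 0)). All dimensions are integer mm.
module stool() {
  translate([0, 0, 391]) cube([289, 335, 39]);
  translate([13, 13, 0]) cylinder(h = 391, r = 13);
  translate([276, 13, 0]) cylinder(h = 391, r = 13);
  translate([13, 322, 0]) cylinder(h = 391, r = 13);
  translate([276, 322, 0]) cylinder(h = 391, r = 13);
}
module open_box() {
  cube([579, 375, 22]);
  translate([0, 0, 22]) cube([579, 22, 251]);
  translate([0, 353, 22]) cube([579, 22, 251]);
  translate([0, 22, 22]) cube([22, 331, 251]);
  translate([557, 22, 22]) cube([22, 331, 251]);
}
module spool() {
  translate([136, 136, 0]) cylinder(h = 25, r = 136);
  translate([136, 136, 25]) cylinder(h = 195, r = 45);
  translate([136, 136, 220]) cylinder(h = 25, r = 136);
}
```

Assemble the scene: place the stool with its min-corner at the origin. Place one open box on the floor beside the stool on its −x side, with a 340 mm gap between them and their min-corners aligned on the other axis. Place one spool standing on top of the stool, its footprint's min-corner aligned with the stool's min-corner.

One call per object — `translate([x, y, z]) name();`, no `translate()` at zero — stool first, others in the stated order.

stool();
translate([-919, 0, 0]) open_box();
translate([0, 0, 430]) spool();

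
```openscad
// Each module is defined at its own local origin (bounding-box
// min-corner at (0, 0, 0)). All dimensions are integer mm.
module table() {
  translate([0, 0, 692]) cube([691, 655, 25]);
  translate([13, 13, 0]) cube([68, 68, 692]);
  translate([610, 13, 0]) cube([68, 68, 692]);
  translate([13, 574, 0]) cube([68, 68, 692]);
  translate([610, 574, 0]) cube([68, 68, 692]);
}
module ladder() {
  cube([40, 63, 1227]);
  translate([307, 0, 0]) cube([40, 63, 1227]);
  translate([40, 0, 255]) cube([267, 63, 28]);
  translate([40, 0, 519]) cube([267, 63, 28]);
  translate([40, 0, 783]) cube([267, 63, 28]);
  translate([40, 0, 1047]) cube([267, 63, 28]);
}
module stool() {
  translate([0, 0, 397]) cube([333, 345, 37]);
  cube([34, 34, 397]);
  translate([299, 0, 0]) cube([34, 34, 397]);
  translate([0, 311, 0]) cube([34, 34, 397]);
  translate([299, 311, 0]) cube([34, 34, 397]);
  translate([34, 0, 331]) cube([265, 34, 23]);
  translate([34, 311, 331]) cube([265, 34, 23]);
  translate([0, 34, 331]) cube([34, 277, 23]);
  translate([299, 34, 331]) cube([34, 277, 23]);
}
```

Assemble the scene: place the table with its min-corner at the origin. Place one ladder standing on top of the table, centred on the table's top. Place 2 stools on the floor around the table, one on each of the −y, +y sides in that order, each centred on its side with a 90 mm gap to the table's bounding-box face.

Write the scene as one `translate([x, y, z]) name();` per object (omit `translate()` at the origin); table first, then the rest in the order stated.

table();
translate([172, 296, 717]) ladder();
translate([179, -435, 0]) stool();
translate([179, 745, 0]) stool();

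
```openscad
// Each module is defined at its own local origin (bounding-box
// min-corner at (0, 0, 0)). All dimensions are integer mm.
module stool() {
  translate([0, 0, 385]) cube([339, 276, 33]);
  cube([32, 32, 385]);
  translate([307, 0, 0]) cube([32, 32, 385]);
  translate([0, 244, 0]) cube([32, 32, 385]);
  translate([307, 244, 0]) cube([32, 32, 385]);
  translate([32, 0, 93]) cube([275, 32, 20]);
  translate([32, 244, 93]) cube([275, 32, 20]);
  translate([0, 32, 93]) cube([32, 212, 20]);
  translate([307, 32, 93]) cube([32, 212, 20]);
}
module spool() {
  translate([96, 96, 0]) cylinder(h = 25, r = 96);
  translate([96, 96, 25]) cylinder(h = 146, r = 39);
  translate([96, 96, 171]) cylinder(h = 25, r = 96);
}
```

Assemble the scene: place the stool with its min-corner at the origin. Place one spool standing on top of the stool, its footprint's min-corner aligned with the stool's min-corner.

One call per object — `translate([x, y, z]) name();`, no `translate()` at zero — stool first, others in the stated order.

stool();
translate([0, 0, 418]) spool();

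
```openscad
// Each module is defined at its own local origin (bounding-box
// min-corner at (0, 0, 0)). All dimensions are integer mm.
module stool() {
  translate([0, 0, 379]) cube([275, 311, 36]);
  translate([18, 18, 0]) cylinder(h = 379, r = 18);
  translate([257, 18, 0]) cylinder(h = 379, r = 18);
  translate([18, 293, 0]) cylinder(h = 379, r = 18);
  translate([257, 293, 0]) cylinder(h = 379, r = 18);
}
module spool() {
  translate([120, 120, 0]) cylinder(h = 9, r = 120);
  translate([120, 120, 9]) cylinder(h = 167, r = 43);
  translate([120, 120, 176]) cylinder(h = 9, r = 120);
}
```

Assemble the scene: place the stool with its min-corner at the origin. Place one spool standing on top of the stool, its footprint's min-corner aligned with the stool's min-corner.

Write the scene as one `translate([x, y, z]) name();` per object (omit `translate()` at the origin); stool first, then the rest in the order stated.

stool();
translate([0, 0, 415]) spool();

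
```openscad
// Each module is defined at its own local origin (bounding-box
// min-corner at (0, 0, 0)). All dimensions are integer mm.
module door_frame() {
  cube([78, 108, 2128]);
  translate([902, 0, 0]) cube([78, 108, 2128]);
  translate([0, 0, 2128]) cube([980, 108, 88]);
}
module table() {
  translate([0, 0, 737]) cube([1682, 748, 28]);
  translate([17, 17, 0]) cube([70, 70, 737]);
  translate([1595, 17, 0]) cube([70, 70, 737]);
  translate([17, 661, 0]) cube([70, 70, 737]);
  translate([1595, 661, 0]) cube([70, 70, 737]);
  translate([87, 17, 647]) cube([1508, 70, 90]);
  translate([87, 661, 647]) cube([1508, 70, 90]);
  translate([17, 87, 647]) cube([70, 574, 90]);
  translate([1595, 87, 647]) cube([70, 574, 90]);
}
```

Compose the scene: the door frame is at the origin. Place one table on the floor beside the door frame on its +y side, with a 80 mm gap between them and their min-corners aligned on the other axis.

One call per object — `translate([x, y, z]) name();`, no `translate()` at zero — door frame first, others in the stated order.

door_frame();
translate([0, 188, 0]) table();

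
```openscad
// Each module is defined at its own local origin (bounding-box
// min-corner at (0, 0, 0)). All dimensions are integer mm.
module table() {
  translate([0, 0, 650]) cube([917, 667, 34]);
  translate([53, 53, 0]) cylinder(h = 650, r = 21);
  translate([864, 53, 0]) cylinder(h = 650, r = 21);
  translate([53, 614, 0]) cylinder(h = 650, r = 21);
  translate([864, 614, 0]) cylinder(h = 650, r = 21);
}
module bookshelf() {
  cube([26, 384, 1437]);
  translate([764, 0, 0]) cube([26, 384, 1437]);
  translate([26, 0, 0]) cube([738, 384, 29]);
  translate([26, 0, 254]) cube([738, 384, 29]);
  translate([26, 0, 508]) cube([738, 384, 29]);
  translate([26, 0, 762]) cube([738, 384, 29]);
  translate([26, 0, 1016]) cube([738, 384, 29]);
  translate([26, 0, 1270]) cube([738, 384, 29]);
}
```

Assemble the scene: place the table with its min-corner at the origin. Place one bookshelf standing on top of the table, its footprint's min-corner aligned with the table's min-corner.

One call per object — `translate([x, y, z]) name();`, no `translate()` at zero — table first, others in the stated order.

table();
translate([0, 0, 684]) bookshelf();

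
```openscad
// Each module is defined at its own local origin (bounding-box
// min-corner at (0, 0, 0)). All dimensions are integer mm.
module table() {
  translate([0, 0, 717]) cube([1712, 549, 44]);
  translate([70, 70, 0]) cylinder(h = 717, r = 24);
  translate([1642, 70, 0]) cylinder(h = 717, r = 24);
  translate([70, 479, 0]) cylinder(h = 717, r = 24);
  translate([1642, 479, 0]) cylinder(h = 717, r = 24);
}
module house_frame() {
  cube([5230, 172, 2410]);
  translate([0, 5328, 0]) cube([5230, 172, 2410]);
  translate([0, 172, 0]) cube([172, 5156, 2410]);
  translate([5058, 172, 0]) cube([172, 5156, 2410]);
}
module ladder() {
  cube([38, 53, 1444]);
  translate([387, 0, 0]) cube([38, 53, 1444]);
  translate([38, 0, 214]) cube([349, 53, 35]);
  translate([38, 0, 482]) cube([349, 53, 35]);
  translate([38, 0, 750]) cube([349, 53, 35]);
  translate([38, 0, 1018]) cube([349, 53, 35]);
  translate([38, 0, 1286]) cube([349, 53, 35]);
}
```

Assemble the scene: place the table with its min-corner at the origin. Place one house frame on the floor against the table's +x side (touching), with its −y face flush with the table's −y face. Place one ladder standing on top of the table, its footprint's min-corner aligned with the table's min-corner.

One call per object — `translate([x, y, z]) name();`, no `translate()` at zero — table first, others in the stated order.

table();
translate([1712, 0, 0]) house_frame();
translate([0, 0, 761]) ladder();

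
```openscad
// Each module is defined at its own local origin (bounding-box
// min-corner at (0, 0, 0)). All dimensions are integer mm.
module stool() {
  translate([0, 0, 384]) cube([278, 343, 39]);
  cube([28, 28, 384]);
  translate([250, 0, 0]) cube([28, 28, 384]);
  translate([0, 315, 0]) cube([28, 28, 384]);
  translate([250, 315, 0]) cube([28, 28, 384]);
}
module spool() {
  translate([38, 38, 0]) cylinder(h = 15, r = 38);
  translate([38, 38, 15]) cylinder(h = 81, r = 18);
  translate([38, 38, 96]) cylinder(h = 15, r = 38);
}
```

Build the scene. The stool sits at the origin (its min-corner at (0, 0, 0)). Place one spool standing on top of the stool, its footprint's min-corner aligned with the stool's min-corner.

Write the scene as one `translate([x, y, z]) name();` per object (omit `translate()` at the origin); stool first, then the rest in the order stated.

stool();
translate([0, 0, 423]) spool();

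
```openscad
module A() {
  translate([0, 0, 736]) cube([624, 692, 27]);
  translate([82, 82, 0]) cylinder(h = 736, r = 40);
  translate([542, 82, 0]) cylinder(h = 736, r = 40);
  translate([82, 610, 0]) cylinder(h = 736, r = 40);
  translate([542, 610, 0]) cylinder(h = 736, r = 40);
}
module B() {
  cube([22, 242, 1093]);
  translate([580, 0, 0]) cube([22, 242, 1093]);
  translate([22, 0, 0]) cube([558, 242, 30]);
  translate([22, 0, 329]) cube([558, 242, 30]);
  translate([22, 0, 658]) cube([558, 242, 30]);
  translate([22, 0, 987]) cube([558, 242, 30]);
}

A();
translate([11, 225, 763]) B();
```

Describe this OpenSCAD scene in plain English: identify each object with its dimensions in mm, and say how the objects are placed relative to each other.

A is a rectangular dining table. The top is 624×692×27 mm with its upper surface at z = 763 mm. It stands on four round legs of 80 mm diameter, each leg's bounding box inset 42 mm from the nearest pair of top edges, running from the floor to the underside of the top.

B is a bookshelf 602 mm wide overall, 242 mm deep and 1093 mm tall. The two sides are 22 mm thick vertical panels. 4 horizontal shelves of 30 mm thickness span between the inner faces of the sides; the lowest shelf sits on the floor and shelves are stacked with a clear vertical gap of 299 mm between each pair.

The bookshelf is on top of the table, centred.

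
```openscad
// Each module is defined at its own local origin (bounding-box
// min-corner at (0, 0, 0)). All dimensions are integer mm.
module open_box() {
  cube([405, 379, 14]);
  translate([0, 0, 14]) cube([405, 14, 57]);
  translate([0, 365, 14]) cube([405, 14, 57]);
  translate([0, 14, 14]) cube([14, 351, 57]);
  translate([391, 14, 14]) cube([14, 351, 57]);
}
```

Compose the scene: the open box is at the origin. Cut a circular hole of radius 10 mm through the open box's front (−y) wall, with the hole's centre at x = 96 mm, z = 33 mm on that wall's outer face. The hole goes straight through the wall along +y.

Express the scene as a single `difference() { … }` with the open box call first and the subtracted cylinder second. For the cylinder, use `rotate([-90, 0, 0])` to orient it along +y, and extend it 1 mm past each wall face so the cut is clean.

difference() {
  open_box();
  translate([96, -1, 33]) rotate([-90, 0, 0]) cylinder(h = 16, r = 10);
}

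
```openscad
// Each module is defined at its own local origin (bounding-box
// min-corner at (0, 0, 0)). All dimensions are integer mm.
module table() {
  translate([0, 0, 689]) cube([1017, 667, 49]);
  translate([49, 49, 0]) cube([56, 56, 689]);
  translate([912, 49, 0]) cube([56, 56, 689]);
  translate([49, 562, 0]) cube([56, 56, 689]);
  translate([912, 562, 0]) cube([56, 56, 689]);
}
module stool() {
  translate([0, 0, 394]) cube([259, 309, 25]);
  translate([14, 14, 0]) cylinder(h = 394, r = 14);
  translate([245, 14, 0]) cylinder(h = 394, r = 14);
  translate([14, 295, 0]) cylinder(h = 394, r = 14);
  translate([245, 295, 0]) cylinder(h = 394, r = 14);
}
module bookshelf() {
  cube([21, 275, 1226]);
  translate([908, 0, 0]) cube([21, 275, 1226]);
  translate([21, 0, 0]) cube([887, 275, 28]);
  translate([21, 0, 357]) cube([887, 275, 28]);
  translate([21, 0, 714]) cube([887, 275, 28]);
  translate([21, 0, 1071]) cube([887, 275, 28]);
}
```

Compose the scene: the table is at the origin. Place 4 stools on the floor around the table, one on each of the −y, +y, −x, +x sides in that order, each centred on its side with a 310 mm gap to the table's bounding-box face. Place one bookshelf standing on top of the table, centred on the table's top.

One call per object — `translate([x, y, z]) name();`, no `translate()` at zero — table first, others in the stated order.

table();
translate([379, -619, 0]) stool();
translate([379, 977, 0]) stool();
translate([-569, 179, 0]) stool();
translate([1327, 179, 0]) stool();
translate([44, 196, 738]) bookshelf();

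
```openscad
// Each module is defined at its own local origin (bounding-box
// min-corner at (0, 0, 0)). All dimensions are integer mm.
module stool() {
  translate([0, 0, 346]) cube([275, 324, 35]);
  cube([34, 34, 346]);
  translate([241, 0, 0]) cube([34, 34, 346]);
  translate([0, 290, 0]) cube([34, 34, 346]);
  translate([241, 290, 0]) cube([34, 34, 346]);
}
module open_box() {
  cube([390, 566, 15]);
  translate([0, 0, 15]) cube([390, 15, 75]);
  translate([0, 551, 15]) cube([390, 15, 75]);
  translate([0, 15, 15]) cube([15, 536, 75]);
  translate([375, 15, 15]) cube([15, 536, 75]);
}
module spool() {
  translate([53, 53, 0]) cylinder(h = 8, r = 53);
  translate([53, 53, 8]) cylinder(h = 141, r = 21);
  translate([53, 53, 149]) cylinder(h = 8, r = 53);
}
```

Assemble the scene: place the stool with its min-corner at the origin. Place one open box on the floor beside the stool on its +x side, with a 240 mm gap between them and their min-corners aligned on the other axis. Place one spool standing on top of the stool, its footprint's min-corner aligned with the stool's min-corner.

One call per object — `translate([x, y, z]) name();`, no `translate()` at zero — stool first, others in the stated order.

stool();
translate([515, 0, 0]) open_box();
translate([0, 0, 381]) spool();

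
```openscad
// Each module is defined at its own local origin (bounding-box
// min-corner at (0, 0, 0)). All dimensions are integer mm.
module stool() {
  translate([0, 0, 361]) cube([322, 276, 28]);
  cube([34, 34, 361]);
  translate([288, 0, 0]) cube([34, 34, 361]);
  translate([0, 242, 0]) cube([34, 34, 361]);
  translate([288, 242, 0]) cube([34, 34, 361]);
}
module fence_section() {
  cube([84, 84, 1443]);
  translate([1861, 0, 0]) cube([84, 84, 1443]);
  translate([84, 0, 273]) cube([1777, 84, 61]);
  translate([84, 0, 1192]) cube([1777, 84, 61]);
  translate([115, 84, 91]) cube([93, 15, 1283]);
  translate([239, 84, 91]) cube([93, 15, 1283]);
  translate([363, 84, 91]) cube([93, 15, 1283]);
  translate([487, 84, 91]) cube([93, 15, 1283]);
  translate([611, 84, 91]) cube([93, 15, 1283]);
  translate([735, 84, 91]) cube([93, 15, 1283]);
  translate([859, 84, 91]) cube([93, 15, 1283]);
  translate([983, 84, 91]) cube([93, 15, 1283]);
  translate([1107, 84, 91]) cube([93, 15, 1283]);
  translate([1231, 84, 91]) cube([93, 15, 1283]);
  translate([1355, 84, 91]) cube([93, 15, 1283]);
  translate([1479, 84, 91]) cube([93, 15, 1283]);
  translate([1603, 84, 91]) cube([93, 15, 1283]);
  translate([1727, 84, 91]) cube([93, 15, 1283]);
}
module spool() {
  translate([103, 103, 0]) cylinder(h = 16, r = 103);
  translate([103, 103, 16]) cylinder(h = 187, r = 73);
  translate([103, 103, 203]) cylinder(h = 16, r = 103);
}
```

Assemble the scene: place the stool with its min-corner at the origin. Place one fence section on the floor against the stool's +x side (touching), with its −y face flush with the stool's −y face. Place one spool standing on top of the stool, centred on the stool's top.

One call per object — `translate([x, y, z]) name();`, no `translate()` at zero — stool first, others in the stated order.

stool();
translate([322, 0, 0]) fence_section();
translate([58, 35, 389]) spool();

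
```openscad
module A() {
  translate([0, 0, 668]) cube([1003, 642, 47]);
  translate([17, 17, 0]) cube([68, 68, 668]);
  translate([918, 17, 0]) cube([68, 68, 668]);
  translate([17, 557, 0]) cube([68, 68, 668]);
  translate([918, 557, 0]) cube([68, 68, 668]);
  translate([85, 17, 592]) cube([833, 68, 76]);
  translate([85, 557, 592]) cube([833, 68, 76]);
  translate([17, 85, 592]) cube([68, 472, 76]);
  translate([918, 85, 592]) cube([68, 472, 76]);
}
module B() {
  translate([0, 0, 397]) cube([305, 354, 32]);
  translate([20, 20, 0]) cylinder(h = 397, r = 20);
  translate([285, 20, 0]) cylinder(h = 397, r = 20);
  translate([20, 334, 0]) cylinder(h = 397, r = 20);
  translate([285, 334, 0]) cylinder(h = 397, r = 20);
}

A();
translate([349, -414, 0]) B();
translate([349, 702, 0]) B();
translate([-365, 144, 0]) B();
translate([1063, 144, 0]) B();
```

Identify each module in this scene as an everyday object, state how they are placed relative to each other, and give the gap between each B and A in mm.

Each stool's nearest face is 60 mm from the table's bounding box.

A is a table. B is a stool. Four stools sit around the table at the −y, +y, −x, +x sides. The gap between each stool and the table is 60 mm.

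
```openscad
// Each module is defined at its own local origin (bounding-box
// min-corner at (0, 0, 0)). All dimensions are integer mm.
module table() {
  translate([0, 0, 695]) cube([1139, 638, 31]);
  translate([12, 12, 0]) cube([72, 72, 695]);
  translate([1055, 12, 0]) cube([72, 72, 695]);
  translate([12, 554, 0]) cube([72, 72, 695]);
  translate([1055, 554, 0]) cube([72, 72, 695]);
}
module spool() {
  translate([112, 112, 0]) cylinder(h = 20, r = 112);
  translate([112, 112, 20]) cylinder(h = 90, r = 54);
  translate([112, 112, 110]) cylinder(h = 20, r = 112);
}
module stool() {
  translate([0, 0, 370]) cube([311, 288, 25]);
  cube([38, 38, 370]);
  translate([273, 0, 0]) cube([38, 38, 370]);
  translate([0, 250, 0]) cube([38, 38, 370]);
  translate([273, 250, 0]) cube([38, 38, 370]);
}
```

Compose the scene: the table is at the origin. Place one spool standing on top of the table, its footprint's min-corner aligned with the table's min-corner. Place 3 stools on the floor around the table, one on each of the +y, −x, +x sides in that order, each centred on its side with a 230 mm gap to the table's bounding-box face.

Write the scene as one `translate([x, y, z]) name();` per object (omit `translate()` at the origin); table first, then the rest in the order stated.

table();
translate([0, 0, 726]) spool();
translate([414, 868, 0]) stool();
translate([-541, 175, 0]) stool();
translate([1369, 175, 0]) stool();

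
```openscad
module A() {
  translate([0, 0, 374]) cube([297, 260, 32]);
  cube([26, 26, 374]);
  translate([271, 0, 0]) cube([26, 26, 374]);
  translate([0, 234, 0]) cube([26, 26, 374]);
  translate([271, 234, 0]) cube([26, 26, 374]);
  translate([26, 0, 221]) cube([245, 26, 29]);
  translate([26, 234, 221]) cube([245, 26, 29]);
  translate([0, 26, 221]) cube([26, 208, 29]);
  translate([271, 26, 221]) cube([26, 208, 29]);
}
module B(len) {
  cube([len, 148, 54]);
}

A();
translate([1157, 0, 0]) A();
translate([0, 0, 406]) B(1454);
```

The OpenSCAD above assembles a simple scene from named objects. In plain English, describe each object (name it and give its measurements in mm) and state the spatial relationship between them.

A is a four-legged stool. The seat is 297×260 mm, 32 mm thick, top at z = 406 mm. It stands on four square legs, each 26×26 mm in cross-section, from z = 0 to the seat underside, each flush with a corner of the seat. Four stretchers, 26 mm wide and 29 mm tall, connect adjacent legs with their undersides at z = 221 mm, each running between the inner faces of the legs it joins and aligned with the legs' outer faces on the other axis.

B is a rectangular beam 1454 mm long (x), 148 mm deep (y), 54 mm thick (z).

The beam spans the tops of two stools placed 860 mm apart, resting at z = 406 mm.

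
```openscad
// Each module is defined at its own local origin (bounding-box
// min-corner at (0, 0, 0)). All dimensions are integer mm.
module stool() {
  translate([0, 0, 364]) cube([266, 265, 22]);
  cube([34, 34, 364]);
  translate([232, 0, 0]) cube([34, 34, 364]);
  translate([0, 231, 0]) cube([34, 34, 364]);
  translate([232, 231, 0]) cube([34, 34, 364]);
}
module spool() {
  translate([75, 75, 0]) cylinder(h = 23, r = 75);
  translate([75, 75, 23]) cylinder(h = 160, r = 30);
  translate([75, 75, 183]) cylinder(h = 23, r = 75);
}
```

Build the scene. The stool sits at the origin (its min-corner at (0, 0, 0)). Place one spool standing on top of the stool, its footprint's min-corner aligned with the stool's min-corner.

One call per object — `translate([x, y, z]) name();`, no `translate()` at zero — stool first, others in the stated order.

stool();
translate([0, 0, 386]) spool();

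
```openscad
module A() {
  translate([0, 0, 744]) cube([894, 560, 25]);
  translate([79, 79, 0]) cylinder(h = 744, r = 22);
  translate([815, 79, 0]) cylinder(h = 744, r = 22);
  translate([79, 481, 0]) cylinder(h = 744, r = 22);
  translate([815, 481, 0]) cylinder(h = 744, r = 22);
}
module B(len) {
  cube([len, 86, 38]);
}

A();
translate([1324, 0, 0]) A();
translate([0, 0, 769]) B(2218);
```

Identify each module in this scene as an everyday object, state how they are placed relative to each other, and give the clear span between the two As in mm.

Second table starts at x = 1324; first ends at x = 894; clear span = 1324 − 894 = 430 mm.

A is a table. B is a beam. A beam spans the tops of two tables. The clear span between the two tables is 430 mm.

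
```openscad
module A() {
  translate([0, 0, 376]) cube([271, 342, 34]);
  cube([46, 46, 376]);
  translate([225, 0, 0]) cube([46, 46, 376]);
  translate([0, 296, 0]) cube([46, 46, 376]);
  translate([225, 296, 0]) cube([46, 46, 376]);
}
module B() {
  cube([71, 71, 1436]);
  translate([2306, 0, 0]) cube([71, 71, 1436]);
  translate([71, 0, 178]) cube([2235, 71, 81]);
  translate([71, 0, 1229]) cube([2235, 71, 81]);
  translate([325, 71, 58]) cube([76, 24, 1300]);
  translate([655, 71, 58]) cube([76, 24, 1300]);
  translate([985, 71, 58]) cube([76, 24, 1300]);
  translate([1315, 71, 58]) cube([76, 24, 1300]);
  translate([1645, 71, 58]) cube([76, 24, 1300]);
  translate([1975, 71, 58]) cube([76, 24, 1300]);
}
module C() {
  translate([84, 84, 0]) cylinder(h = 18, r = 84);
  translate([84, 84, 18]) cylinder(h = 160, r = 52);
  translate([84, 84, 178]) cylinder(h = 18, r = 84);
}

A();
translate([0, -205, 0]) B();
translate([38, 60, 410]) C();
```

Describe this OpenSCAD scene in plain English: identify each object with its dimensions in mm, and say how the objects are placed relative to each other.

A is a four-legged stool. The seat is 271×342 mm, 34 mm thick, top at z = 410 mm. It stands on four square legs, each 46×46 mm in cross-section, from z = 0 to the seat underside, each flush with a corner of the seat.

B is a fence section. Two 71×71 mm posts, 1436 mm tall, stand on the floor with a clear span of 2235 mm between their inner faces. Two horizontal rails of 71×81 mm section span the gap between the posts with their undersides at z = 178 mm and z = 1229 mm, flush with the posts' −y face. 6 pickets, each 76 mm wide, 24 mm thick and 1300 mm tall, are fixed to the +y face of the rails with their bottoms at z = 58 mm, evenly spaced across the span with equal gaps (rounded down to the nearest mm) at the −x end and between each pair — any rounding remainder accumulates at the +x end.

C is a spool: two coaxial disc flanges of radius 84 mm and thickness 18 mm, joined by a core cylinder of radius 52 mm and height 160 mm. The lower flange rests on z = 0 and the three cylinders share a vertical axis.

The fence section is on the floor beside the stool on its −y side. The spool is on top of the stool.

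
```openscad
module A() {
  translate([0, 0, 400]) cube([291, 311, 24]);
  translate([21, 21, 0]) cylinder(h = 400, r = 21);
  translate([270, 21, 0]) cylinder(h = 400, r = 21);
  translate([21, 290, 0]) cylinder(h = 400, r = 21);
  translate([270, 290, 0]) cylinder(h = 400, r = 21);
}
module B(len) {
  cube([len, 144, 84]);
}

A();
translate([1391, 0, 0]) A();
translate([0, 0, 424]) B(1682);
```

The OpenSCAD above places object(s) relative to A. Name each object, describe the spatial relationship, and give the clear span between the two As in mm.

A is a stool. B is a beam. A beam spans the tops of two stools. The clear span between the two stools is 1100 mm.

Second stool starts at x = 1391; first ends at x = 291; clear span = 1391 − 291 = 1100 mm.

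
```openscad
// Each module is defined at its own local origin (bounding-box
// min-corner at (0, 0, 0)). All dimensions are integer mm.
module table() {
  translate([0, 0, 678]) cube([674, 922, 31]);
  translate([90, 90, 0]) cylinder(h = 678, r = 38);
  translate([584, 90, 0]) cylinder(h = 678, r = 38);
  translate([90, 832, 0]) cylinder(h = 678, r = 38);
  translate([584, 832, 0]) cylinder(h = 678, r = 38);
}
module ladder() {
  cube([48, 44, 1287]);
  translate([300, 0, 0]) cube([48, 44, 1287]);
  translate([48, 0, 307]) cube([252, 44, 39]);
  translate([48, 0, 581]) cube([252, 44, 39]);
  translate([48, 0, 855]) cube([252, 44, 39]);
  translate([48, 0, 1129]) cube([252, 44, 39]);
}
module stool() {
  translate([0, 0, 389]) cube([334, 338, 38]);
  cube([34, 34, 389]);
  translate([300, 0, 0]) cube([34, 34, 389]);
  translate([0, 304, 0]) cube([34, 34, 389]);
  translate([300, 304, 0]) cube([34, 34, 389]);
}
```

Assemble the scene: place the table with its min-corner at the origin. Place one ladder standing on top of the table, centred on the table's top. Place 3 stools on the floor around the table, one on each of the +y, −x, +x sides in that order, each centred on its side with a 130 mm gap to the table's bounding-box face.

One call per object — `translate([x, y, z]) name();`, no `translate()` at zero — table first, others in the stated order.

table();
translate([163, 439, 709]) ladder();
translate([170, 1052, 0]) stool();
translate([-464, 292, 0]) stool();
translate([804, 292, 0]) stool();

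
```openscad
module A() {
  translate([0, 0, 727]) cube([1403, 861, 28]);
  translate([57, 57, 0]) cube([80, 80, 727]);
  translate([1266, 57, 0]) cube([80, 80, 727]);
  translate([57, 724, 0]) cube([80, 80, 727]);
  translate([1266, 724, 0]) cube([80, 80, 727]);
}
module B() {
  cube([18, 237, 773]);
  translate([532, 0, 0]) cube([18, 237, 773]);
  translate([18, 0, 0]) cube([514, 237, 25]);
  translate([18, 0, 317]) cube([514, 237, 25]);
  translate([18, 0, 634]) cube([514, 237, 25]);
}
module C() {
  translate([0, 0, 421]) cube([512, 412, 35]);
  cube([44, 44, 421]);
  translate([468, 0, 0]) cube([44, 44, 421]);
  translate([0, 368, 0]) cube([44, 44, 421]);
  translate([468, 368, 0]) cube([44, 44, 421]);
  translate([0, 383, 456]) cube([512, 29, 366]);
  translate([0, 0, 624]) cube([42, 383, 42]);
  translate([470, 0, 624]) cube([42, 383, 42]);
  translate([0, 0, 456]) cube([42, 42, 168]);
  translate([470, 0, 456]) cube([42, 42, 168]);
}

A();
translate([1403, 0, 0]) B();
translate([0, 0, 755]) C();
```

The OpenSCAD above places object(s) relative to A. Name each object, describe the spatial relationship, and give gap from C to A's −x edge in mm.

A is a table. B is a bookshelf. C is a chair. The bookshelf is against the table's +x side, with their −y faces flush. The chair is on top of the table. The gap from the chair to the table's −x edge is 0 mm.

The chair's min-x is at 0; the table's min-x is 0; gap = 0 mm.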